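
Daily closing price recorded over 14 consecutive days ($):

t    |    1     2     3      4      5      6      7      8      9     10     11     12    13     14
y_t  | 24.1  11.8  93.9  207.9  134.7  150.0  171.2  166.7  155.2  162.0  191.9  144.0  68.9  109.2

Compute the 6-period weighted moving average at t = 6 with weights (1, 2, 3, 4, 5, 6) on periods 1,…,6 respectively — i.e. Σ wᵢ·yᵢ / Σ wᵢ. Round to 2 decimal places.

Weighted sum: 1·24.1 + 2·11.8 + 3·93.9 + 4·207.9 + 5·134.7 + 6·150.0 = 24.1 + 23.6 + 281.7 + 831.6 + 673.5 + 900.0 = 2734.5
Weight total: 1 + 2 + 3 + 4 + 5 + 6 = 21
WMA = 2734.5 / 21 = 130.21

130.21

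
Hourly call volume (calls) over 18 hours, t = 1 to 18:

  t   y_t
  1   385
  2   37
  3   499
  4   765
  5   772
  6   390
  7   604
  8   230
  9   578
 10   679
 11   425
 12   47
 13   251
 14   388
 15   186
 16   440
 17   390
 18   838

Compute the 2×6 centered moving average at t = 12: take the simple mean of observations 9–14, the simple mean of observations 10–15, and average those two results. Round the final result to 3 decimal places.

Sum over 9–14: 578 + 679 + 425 + 47 + 251 + 388 = 2368
Sum over 10–15: 679 + 425 + 47 + 251 + 388 + 186 = 1976
CMA at t=12 = (2368 + 1976) / (2·6) = 4344 / 12 = 362.000

362.000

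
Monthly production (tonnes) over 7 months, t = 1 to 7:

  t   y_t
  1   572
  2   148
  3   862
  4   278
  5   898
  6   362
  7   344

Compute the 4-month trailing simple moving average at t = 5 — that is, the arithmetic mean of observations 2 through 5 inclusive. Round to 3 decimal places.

546.500

Sum of periods 2–5: 148 + 862 + 278 + 898 = 2186
Divide by 4: 2186 / 4 = 546.500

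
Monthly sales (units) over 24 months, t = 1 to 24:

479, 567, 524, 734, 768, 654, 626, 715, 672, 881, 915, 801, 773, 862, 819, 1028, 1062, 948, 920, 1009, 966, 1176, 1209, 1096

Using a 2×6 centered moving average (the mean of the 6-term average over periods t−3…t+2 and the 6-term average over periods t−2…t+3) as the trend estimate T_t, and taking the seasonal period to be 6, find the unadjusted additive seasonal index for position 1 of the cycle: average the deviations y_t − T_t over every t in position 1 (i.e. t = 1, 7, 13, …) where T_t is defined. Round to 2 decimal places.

-81.11

Season position 1 occurs at t = 7, 13, 19 (where T_t is defined).
t=7: T_7 = 707.0833; y_7 − T_7 = 626 − 707.0833 = -81.0833
t=13: T_13 = 854.0833; y_13 − T_13 = 773 − 854.0833 = -81.0833
t=19: T_19 = 1001.1667; y_19 − T_19 = 920 − 1001.1667 = -81.1667
Mean deviation: (-81.0833 + -81.0833 + -81.1667) / 3 = -81.11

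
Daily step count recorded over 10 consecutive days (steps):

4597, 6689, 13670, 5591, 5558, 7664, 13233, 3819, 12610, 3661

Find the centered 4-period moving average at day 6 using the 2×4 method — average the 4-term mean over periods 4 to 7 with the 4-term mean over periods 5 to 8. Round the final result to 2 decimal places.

Sum over 4–7: 5591 + 5558 + 7664 + 13233 = 32046
Sum over 5–8: 5558 + 7664 + 13233 + 3819 = 30274
CMA at t=6 = (32046 + 30274) / (2·4) = 62320 / 8 = 7790.00

7790.00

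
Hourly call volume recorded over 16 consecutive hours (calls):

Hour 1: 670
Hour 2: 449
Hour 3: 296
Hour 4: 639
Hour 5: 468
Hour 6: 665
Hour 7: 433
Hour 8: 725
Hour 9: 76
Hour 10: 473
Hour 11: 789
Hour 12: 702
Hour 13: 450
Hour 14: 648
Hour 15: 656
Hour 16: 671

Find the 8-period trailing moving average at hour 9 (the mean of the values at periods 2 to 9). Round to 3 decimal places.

Sum of periods 2–9: 449 + 296 + 639 + 468 + 665 + 433 + 725 + 76 = 3751
Divide by 8: 3751 / 8 = 468.875

468.875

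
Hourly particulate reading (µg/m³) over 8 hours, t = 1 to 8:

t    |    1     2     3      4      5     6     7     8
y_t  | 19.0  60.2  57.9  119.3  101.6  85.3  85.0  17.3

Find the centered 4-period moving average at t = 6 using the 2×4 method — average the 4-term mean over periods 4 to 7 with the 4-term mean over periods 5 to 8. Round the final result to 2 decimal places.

85.05

Sum over 4–7: 119.3 + 101.6 + 85.3 + 85.0 = 391.2
Sum over 5–8: 101.6 + 85.3 + 85.0 + 17.3 = 289.2
CMA at t=6 = (391.2 + 289.2) / (2·4) = 680.4 / 8 = 85.05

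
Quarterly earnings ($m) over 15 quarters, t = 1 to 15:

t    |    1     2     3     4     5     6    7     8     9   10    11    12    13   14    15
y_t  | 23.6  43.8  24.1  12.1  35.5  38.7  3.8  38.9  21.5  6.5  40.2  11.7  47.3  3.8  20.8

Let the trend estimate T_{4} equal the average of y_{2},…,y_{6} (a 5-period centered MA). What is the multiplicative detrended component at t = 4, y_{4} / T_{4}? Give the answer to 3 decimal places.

0.392

Trend T_4 = (43.8 + 24.1 + 12.1 + 35.5 + 38.7) / 5 = 154.2/5 = 30.84000
Ratio to trend: 12.1 / 30.84000 = 0.392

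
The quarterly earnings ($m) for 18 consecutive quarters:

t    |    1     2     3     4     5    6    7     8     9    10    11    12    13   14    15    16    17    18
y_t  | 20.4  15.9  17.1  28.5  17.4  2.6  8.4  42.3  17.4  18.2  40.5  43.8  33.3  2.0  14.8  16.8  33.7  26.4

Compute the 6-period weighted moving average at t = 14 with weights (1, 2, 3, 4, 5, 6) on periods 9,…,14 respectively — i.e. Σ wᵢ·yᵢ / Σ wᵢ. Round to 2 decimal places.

Weighted sum: 1·17.4 + 2·18.2 + 3·40.5 + 4·43.8 + 5·33.3 + 6·2.0 = 17.4 + 36.4 + 121.5 + 175.2 + 166.5 + 12.0 = 529.0
Weight total: 1 + 2 + 3 + 4 + 5 + 6 = 21
WMA = 529.0 / 21 = 25.19

25.19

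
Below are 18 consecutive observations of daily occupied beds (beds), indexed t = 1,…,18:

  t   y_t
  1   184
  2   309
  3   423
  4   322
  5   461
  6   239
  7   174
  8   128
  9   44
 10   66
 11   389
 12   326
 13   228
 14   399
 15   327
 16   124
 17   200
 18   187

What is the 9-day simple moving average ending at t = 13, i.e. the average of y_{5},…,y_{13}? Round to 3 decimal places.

Sum of periods 5–13: 461 + 239 + 174 + 128 + 44 + 66 + 389 + 326 + 228 = 2055
Divide by 9: 2055 / 9 = 228.333

228.333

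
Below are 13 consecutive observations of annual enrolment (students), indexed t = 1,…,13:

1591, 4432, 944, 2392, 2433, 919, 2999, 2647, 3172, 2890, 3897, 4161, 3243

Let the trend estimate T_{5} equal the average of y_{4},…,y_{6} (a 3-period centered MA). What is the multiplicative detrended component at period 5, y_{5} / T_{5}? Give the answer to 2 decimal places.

1.27

Trend T_5 = (2392 + 2433 + 919) / 3 = 5744/3 = 1914.6667
Ratio to trend: 2433 / 1914.6667 = 1.27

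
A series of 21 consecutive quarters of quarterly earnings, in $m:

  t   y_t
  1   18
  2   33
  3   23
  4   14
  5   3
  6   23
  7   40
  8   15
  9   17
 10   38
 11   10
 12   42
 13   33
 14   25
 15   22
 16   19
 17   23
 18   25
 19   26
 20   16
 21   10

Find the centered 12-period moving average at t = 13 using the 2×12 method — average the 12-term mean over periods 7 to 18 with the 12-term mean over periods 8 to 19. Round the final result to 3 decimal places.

25.167

Sum over 7–18: 40 + 15 + 17 + 38 + 10 + 42 + 33 + 25 + 22 + 19 + 23 + 25 = 309
Sum over 8–19: 15 + 17 + 38 + 10 + 42 + 33 + 25 + 22 + 19 + 23 + 25 + 26 = 295
CMA at t=13 = (309 + 295) / (2·12) = 604 / 24 = 25.167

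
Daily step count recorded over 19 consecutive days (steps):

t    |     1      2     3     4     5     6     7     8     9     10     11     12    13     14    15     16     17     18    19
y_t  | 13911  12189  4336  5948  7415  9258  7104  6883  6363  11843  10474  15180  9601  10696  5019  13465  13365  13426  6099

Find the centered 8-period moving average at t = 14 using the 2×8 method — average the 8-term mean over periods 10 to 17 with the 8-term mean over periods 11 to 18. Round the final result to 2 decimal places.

11304.31

Sum over 10–17: 11843 + 10474 + 15180 + 9601 + 10696 + 5019 + 13465 + 13365 = 89643
Sum over 11–18: 10474 + 15180 + 9601 + 10696 + 5019 + 13465 + 13365 + 13426 = 91226
CMA at t=14 = (89643 + 91226) / (2·8) = 180869 / 16 = 11304.31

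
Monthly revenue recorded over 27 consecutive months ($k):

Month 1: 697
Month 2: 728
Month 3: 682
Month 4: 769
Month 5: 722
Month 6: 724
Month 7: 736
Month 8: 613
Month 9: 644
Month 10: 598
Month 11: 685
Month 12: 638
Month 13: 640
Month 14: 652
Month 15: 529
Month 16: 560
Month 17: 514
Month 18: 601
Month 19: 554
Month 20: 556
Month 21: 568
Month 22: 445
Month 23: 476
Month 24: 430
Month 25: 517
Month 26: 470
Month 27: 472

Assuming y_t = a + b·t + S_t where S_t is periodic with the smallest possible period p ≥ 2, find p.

7

First differences y_{t+1} − y_t: 31, -46, 87, -47, 2, 12, -123, 31, -46, 87, -47, 2, 12, -123, 31, -46, …
The difference pattern repeats every 7 terms and not for any smaller step, so p = 7.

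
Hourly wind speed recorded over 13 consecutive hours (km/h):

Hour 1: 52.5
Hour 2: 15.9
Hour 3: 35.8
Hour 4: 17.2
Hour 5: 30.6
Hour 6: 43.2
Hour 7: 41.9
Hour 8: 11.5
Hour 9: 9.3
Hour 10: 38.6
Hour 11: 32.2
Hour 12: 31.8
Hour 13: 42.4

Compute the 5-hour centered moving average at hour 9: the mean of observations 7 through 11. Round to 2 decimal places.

Sum of periods 7–11: 41.9 + 11.5 + 9.3 + 38.6 + 32.2 = 133.5
Divide by 5: 133.5 / 5 = 26.70

26.70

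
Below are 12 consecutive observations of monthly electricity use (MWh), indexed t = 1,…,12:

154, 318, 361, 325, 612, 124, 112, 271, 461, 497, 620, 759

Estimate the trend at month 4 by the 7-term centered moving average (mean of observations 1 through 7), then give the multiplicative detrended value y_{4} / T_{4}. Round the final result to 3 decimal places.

1.134

Trend T_4 = (154 + 318 + 361 + 325 + 612 + 124 + 112) / 7 = 2006/7 = 286.57143
Ratio to trend: 325 / 286.57143 = 1.134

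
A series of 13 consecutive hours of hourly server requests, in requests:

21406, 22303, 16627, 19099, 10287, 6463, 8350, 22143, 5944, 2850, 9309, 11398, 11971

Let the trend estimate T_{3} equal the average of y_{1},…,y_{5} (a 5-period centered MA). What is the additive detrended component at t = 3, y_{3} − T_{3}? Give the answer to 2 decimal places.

Trend T_3 = (21406 + 22303 + 16627 + 19099 + 10287) / 5 = 89722/5 = 17944.4000
Detrended value: 16627 − 17944.4000 = -1317.40

-1317.40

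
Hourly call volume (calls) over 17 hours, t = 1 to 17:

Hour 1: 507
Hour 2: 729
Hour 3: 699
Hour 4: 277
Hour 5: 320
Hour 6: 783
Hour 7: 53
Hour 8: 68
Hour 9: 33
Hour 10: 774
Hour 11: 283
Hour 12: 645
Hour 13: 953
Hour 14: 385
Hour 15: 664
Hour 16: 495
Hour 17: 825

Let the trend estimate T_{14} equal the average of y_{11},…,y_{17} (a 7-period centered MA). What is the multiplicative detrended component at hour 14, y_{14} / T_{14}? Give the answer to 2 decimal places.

Trend T_14 = (283 + 645 + 953 + 385 + 664 + 495 + 825) / 7 = 4250/7 = 607.1429
Ratio to trend: 385 / 607.1429 = 0.63

0.63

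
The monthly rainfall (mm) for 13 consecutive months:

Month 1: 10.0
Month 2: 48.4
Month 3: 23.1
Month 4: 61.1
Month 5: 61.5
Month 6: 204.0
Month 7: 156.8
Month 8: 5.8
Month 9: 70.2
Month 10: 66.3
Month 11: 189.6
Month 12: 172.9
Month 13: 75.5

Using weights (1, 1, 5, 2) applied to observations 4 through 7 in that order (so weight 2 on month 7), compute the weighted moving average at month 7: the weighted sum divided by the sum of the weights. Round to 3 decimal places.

Weighted sum: 1·61.1 + 1·61.5 + 5·204.0 + 2·156.8 = 61.1 + 61.5 + 1020.0 + 313.6 = 1456.2
Weight total: 1 + 1 + 5 + 2 = 9
WMA = 1456.2 / 9 = 161.800

161.800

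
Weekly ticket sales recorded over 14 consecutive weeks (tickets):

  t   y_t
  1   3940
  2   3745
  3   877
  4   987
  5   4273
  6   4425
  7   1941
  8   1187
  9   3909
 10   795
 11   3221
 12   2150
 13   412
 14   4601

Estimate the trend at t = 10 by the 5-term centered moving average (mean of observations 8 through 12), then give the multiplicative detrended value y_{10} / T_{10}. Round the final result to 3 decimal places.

Trend T_10 = (1187 + 3909 + 795 + 3221 + 2150) / 5 = 11262/5 = 2252.40000
Ratio to trend: 795 / 2252.40000 = 0.353

0.353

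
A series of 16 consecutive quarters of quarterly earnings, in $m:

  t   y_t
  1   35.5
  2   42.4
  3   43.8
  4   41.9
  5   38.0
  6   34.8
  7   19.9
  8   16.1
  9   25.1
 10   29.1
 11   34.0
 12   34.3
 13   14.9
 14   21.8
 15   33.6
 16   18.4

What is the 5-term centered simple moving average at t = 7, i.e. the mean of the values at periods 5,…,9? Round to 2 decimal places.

Sum of periods 5–9: 38.0 + 34.8 + 19.9 + 16.1 + 25.1 = 133.9
Divide by 5: 133.9 / 5 = 26.78

26.78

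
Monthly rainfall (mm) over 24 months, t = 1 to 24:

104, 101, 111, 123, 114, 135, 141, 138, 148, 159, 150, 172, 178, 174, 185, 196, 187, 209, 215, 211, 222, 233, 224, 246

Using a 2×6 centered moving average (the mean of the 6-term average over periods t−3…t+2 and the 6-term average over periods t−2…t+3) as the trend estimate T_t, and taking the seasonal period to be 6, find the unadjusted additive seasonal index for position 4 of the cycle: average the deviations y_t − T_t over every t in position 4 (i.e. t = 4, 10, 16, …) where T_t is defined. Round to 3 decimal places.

Season position 4 occurs at t = 4, 10, 16 (where T_t is defined).
t=4: T_4 = 117.75000; y_4 − T_4 = 123 − 117.75000 = 5.25000
t=10: T_10 = 154.41667; y_10 − T_10 = 159 − 154.41667 = 4.58333
t=16: T_16 = 191.25000; y_16 − T_16 = 196 − 191.25000 = 4.75000
Mean deviation: (5.25000 + 4.58333 + 4.75000) / 3 = 4.861

4.861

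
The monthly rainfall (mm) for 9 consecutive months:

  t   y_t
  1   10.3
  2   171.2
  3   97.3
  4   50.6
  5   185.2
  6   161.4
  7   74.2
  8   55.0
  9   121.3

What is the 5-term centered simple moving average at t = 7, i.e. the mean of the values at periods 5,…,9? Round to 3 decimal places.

Sum of periods 5–9: 185.2 + 161.4 + 74.2 + 55.0 + 121.3 = 597.1
Divide by 5: 597.1 / 5 = 119.420

119.420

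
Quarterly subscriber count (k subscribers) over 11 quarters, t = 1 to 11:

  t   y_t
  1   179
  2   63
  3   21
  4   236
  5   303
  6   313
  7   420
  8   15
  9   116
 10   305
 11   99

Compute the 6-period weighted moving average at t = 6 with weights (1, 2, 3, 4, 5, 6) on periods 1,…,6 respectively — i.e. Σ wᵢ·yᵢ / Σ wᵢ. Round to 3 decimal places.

Weighted sum: 1·179 + 2·63 + 3·21 + 4·236 + 5·303 + 6·313 = 179 + 126 + 63 + 944 + 1515 + 1878 = 4705
Weight total: 1 + 2 + 3 + 4 + 5 + 6 = 21
WMA = 4705 / 21 = 224.048

224.048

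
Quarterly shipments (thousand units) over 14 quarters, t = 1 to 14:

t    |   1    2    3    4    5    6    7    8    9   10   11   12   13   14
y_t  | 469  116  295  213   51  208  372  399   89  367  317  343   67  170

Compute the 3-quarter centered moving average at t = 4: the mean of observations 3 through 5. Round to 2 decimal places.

186.33

Sum of periods 3–5: 295 + 213 + 51 = 559
Divide by 3: 559 / 3 = 186.33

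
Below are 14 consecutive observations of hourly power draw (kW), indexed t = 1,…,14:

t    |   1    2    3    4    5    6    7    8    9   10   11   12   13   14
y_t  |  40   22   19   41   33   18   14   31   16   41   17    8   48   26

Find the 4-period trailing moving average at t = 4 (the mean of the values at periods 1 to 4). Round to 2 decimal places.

30.50

Sum of periods 1–4: 40 + 22 + 19 + 41 = 122
Divide by 4: 122 / 4 = 30.50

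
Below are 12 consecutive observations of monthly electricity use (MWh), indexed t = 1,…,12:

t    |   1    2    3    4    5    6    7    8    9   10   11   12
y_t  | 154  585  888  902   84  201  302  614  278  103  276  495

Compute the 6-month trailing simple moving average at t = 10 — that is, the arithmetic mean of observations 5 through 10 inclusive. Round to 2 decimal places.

Sum of periods 5–10: 84 + 201 + 302 + 614 + 278 + 103 = 1582
Divide by 6: 1582 / 6 = 263.67

263.67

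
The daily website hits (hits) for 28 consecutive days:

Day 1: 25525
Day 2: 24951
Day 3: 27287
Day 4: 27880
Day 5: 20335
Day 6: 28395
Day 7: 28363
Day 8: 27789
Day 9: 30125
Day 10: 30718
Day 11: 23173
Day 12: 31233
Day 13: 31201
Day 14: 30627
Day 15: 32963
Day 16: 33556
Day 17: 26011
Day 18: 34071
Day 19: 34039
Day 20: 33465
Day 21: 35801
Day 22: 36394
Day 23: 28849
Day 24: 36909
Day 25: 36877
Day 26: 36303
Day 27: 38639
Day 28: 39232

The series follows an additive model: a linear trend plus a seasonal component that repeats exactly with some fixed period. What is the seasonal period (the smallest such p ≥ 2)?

6

First differences y_{t+1} − y_t: -574, 2336, 593, -7545, 8060, -32, -574, 2336, 593, -7545, 8060, -32, -574, 2336, …
The difference pattern repeats every 6 terms and not for any smaller step, so p = 6.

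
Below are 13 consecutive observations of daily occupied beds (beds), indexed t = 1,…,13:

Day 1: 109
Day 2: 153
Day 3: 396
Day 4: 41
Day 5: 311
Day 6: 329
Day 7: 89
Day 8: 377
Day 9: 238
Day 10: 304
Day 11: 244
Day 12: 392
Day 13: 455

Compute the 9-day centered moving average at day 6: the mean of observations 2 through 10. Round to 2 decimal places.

Sum of periods 2–10: 153 + 396 + 41 + 311 + 329 + 89 + 377 + 238 + 304 = 2238
Divide by 9: 2238 / 9 = 248.67

248.67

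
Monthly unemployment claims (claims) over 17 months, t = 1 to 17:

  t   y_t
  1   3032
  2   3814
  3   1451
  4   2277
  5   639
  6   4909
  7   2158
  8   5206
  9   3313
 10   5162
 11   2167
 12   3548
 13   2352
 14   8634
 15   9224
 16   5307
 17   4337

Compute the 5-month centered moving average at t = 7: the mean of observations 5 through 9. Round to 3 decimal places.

Sum of periods 5–9: 639 + 4909 + 2158 + 5206 + 3313 = 16225
Divide by 5: 16225 / 5 = 3245.000

3245.000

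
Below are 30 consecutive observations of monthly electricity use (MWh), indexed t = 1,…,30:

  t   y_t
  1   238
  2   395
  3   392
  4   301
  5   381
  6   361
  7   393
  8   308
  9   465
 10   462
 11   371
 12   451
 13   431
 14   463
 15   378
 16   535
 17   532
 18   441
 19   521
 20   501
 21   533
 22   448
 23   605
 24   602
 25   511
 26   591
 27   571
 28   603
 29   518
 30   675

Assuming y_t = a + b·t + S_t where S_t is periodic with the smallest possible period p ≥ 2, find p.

7

First differences y_{t+1} − y_t: 157, -3, -91, 80, -20, 32, -85, 157, -3, -91, 80, -20, 32, -85, 157, -3, …
The difference pattern repeats every 7 terms and not for any smaller step, so p = 7.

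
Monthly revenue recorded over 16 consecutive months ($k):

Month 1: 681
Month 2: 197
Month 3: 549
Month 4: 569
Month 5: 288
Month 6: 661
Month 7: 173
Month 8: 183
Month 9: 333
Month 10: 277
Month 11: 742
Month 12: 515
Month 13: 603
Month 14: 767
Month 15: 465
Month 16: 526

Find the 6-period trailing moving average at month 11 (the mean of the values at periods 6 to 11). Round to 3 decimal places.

394.833

Sum of periods 6–11: 661 + 173 + 183 + 333 + 277 + 742 = 2369
Divide by 6: 2369 / 6 = 394.833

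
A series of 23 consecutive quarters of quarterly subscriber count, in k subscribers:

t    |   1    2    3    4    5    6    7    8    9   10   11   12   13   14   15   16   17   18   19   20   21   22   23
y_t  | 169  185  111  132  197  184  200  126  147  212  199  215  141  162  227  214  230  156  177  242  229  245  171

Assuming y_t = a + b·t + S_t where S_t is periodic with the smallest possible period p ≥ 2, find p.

5

First differences y_{t+1} − y_t: 16, -74, 21, 65, -13, 16, -74, 21, 65, -13, 16, -74, …
The difference pattern repeats every 5 terms and not for any smaller step, so p = 5.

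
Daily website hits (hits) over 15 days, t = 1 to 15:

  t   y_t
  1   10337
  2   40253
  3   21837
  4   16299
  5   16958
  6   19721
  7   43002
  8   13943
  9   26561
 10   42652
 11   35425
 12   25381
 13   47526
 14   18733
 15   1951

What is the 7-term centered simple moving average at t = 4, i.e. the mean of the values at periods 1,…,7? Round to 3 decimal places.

24058.143

Sum of periods 1–7: 10337 + 40253 + 21837 + 16299 + 16958 + 19721 + 43002 = 168407
Divide by 7: 168407 / 7 = 24058.143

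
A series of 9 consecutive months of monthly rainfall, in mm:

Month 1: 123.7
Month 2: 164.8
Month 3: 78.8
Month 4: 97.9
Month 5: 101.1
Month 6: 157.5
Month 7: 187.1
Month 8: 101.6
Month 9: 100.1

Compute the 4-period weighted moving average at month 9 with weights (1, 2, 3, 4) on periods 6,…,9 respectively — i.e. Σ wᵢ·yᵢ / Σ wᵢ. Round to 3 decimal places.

Weighted sum: 1·157.5 + 2·187.1 + 3·101.6 + 4·100.1 = 157.5 + 374.2 + 304.8 + 400.4 = 1236.9
Weight total: 1 + 2 + 3 + 4 = 10
WMA = 1236.9 / 10 = 123.690

123.690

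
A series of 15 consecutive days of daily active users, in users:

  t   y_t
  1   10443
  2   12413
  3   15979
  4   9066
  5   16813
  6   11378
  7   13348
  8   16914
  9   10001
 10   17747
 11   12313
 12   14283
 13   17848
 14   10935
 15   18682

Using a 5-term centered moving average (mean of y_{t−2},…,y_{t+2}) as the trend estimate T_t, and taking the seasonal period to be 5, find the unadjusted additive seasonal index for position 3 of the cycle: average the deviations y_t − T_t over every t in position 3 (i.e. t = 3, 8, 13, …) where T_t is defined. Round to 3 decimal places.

3036.133

Season position 3 occurs at t = 3, 8, 13 (where T_t is defined).
t=3: T_3 = 12942.80000; y_3 − T_3 = 15979 − 12942.80000 = 3036.20000
t=8: T_8 = 13877.60000; y_8 − T_8 = 16914 − 13877.60000 = 3036.40000
t=13: T_13 = 14812.20000; y_13 − T_13 = 17848 − 14812.20000 = 3035.80000
Mean deviation: (3036.20000 + 3036.40000 + 3035.80000) / 3 = 3036.133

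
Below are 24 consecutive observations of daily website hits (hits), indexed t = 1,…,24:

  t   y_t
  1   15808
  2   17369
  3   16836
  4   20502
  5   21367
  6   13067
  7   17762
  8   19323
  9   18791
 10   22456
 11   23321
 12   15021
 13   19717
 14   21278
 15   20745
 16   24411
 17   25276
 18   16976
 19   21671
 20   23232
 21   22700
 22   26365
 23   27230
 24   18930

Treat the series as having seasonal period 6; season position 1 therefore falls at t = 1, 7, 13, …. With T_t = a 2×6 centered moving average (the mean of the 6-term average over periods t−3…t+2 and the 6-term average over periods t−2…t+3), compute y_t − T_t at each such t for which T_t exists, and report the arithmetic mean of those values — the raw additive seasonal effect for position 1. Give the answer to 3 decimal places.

Season position 1 occurs at t = 7, 13, 19 (where T_t is defined).
t=7: T_7 = 18631.50000; y_7 − T_7 = 17762 − 18631.50000 = -869.50000
t=13: T_13 = 20585.91667; y_13 − T_13 = 19717 − 20585.91667 = -868.91667
t=19: T_19 = 22540.50000; y_19 − T_19 = 21671 − 22540.50000 = -869.50000
Mean deviation: (-869.50000 + -868.91667 + -869.50000) / 3 = -869.306

-869.306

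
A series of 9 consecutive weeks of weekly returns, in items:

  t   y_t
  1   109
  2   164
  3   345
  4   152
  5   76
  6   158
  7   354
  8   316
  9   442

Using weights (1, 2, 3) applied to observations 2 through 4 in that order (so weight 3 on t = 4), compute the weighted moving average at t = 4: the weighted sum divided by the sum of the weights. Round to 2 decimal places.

Weighted sum: 1·164 + 2·345 + 3·152 = 164 + 690 + 456 = 1310
Weight total: 1 + 2 + 3 = 6
WMA = 1310 / 6 = 218.33

218.33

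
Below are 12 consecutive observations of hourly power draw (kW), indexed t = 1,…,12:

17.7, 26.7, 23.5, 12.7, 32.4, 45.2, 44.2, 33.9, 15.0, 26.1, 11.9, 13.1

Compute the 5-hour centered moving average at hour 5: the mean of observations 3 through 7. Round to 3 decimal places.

Sum of periods 3–7: 23.5 + 12.7 + 32.4 + 45.2 + 44.2 = 158.0
Divide by 5: 158.0 / 5 = 31.600

31.600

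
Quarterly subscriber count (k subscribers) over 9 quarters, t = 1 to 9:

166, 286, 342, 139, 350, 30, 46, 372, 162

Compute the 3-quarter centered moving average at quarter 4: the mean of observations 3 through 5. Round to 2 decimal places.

277.00

Sum of periods 3–5: 342 + 139 + 350 = 831
Divide by 3: 831 / 3 = 277.00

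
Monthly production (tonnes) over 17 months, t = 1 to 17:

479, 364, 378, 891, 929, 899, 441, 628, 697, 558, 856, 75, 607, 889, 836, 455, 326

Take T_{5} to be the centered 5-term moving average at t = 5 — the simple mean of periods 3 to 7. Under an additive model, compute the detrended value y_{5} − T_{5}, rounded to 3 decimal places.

Trend T_5 = (378 + 891 + 929 + 899 + 441) / 5 = 3538/5 = 707.60000
Detrended value: 929 − 707.60000 = 221.400

221.400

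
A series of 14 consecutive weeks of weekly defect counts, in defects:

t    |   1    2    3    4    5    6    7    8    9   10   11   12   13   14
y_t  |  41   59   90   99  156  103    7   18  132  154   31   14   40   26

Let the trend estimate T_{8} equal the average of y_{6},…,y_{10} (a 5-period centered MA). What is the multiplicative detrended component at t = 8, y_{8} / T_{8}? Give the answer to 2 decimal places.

Trend T_8 = (103 + 7 + 18 + 132 + 154) / 5 = 414/5 = 82.8000
Ratio to trend: 18 / 82.8000 = 0.22

0.22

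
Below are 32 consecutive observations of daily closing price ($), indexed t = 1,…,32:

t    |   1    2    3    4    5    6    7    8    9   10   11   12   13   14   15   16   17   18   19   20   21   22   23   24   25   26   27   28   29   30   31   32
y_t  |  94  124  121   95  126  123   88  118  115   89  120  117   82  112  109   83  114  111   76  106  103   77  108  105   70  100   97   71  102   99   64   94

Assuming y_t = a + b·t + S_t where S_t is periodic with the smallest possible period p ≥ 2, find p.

6

First differences y_{t+1} − y_t: 30, -3, -26, 31, -3, -35, 30, -3, -26, 31, -3, -35, 30, -3, …
The difference pattern repeats every 6 terms and not for any smaller step, so p = 6.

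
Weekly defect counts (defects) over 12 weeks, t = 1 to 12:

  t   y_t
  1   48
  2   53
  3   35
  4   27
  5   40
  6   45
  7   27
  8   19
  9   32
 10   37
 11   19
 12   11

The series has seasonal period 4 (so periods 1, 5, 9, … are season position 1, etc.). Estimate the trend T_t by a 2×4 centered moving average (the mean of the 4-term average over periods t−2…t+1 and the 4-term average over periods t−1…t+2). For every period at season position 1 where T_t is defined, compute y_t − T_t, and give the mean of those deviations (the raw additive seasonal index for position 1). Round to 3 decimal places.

4.250

Season position 1 occurs at t = 5, 9 (where T_t is defined).
t=5: T_5 = 35.75000; y_5 − T_5 = 40 − 35.75000 = 4.25000
t=9: T_9 = 27.75000; y_9 − T_9 = 32 − 27.75000 = 4.25000
Mean deviation: (4.25000 + 4.25000) / 2 = 4.250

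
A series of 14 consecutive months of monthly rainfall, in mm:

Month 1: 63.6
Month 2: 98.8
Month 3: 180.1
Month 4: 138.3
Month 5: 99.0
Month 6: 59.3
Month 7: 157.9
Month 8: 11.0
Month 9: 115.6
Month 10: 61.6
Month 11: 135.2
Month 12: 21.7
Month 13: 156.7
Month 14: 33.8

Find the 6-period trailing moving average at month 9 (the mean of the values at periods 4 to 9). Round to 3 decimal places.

Sum of periods 4–9: 138.3 + 99.0 + 59.3 + 157.9 + 11.0 + 115.6 = 581.1
Divide by 6: 581.1 / 6 = 96.850

96.850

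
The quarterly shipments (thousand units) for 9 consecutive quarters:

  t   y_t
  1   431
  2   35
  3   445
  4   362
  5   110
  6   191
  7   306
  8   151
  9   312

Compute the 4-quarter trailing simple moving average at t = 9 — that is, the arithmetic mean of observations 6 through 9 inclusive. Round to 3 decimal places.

Sum of periods 6–9: 191 + 306 + 151 + 312 = 960
Divide by 4: 960 / 4 = 240.000

240.000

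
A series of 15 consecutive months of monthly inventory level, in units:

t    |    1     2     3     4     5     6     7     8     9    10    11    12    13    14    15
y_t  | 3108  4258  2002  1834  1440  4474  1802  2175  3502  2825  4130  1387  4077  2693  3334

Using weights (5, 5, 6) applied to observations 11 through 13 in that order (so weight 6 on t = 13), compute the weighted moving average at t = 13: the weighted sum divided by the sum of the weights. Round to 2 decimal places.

Weighted sum: 5·4130 + 5·1387 + 6·4077 = 20650 + 6935 + 24462 = 52047
Weight total: 5 + 5 + 6 = 16
WMA = 52047 / 16 = 3252.94

3252.94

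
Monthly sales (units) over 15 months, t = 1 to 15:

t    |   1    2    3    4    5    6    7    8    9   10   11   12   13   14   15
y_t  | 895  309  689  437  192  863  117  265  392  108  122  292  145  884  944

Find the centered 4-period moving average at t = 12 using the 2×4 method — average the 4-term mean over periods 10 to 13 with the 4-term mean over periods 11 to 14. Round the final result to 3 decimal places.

263.750

Sum over 10–13: 108 + 122 + 292 + 145 = 667
Sum over 11–14: 122 + 292 + 145 + 884 = 1443
CMA at t=12 = (667 + 1443) / (2·4) = 2110 / 8 = 263.750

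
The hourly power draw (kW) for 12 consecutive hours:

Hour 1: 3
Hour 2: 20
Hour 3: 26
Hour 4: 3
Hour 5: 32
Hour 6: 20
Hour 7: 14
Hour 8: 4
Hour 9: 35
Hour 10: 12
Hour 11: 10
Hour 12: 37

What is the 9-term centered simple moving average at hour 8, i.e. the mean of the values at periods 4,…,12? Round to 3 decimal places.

Sum of periods 4–12: 3 + 32 + 20 + 14 + 4 + 35 + 12 + 10 + 37 = 167
Divide by 9: 167 / 9 = 18.556

18.556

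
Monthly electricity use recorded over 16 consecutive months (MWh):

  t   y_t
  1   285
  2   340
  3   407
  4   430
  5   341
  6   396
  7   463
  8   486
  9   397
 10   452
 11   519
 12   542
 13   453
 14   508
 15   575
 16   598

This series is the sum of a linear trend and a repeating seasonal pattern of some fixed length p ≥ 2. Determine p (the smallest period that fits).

4

First differences y_{t+1} − y_t: 55, 67, 23, -89, 55, 67, 23, -89, 55, 67, …
The difference pattern repeats every 4 terms and not for any smaller step, so p = 4.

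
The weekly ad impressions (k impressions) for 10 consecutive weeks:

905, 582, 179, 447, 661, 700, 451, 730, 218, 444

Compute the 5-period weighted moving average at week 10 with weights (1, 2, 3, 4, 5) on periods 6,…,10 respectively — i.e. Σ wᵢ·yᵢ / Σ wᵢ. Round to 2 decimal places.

458.93

Weighted sum: 1·700 + 2·451 + 3·730 + 4·218 + 5·444 = 700 + 902 + 2190 + 872 + 2220 = 6884
Weight total: 1 + 2 + 3 + 4 + 5 = 15
WMA = 6884 / 15 = 458.93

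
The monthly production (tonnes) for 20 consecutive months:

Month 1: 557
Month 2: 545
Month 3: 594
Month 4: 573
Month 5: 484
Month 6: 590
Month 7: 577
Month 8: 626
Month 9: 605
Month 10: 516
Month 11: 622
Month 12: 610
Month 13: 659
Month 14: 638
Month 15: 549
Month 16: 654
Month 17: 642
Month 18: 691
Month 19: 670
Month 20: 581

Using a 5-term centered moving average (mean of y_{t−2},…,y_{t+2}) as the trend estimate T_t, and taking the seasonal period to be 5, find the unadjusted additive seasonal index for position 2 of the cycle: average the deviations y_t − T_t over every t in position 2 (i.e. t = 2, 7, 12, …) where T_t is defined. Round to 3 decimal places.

0.800

Season position 2 occurs at t = 7, 12, 17 (where T_t is defined).
t=7: T_7 = 576.40000; y_7 − T_7 = 577 − 576.40000 = 0.60000
t=12: T_12 = 609.00000; y_12 − T_12 = 610 − 609.00000 = 1.00000
t=17: T_17 = 641.20000; y_17 − T_17 = 642 − 641.20000 = 0.80000
Mean deviation: (0.60000 + 1.00000 + 0.80000) / 3 = 0.800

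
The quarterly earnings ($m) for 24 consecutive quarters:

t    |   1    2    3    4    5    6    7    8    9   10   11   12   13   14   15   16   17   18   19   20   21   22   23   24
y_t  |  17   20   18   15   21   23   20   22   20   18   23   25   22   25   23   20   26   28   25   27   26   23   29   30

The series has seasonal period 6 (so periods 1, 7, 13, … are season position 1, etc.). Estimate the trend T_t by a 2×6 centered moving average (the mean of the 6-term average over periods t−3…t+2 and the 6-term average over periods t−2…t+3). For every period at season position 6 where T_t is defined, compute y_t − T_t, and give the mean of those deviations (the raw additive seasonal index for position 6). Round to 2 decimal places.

Season position 6 occurs at t = 6, 12, 18 (where T_t is defined).
t=6: T_6 = 20.0000; y_6 − T_6 = 23 − 20.0000 = 3.0000
t=12: T_12 = 22.4167; y_12 − T_12 = 25 − 22.4167 = 2.5833
t=18: T_18 = 25.0833; y_18 − T_18 = 28 − 25.0833 = 2.9167
Mean deviation: (3.0000 + 2.5833 + 2.9167) / 3 = 2.83

2.83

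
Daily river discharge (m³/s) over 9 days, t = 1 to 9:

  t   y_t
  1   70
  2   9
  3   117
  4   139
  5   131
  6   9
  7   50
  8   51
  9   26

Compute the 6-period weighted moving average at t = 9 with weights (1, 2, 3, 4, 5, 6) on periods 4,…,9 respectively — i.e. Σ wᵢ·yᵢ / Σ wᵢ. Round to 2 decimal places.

Weighted sum: 1·139 + 2·131 + 3·9 + 4·50 + 5·51 + 6·26 = 139 + 262 + 27 + 200 + 255 + 156 = 1039
Weight total: 1 + 2 + 3 + 4 + 5 + 6 = 21
WMA = 1039 / 21 = 49.48

49.48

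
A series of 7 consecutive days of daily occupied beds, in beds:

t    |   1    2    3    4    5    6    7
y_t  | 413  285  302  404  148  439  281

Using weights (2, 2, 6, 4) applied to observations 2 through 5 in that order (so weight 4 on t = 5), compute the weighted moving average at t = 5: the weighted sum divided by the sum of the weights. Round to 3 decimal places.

299.286

Weighted sum: 2·285 + 2·302 + 6·404 + 4·148 = 570 + 604 + 2424 + 592 = 4190
Weight total: 2 + 2 + 6 + 4 = 14
WMA = 4190 / 14 = 299.286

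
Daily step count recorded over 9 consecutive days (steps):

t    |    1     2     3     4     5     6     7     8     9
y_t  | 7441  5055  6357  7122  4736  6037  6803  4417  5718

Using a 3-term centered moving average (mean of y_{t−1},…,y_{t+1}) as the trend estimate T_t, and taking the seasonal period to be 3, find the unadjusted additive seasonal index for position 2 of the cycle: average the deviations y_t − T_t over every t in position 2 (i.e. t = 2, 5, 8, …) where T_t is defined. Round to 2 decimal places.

-1229.11

Season position 2 occurs at t = 2, 5, 8 (where T_t is defined).
t=2: T_2 = 6284.3333; y_2 − T_2 = 5055 − 6284.3333 = -1229.3333
t=5: T_5 = 5965.0000; y_5 − T_5 = 4736 − 5965.0000 = -1229.0000
t=8: T_8 = 5646.0000; y_8 − T_8 = 4417 − 5646.0000 = -1229.0000
Mean deviation: (-1229.3333 + -1229.0000 + -1229.0000) / 3 = -1229.11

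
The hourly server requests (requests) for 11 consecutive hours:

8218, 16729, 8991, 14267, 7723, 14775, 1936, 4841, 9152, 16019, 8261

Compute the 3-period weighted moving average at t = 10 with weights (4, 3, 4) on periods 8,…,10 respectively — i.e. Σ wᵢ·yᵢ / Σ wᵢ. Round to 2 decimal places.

10081.45

Weighted sum: 4·4841 + 3·9152 + 4·16019 = 19364 + 27456 + 64076 = 110896
Weight total: 4 + 3 + 4 = 11
WMA = 110896 / 11 = 10081.45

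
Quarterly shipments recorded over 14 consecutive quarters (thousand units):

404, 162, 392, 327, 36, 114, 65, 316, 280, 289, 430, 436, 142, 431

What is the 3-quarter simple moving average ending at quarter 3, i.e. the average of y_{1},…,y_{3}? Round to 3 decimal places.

319.333

Sum of periods 1–3: 404 + 162 + 392 = 958
Divide by 3: 958 / 3 = 319.333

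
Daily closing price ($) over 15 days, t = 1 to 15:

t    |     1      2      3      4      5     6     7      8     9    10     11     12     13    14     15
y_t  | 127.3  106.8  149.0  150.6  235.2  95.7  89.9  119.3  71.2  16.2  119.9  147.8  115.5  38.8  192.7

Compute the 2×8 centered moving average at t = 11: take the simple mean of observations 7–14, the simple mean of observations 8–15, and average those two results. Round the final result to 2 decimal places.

Sum over 7–14: 89.9 + 119.3 + 71.2 + 16.2 + 119.9 + 147.8 + 115.5 + 38.8 = 718.6
Sum over 8–15: 119.3 + 71.2 + 16.2 + 119.9 + 147.8 + 115.5 + 38.8 + 192.7 = 821.4
CMA at t=11 = (718.6 + 821.4) / (2·8) = 1540.0 / 16 = 96.25

96.25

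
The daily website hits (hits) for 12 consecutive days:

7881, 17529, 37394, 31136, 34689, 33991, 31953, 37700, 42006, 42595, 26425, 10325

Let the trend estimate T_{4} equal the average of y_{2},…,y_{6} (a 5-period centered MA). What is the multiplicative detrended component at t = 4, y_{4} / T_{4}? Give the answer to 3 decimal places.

1.006

Trend T_4 = (17529 + 37394 + 31136 + 34689 + 33991) / 5 = 154739/5 = 30947.80000
Ratio to trend: 31136 / 30947.80000 = 1.006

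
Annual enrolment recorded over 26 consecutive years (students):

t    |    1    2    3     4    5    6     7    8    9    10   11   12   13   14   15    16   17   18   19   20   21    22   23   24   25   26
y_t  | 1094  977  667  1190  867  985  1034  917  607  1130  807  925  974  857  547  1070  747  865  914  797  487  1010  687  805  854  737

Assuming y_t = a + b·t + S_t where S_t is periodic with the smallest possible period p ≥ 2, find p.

First differences y_{t+1} − y_t: -117, -310, 523, -323, 118, 49, -117, -310, 523, -323, 118, 49, -117, -310, …
The difference pattern repeats every 6 terms and not for any smaller step, so p = 6.

6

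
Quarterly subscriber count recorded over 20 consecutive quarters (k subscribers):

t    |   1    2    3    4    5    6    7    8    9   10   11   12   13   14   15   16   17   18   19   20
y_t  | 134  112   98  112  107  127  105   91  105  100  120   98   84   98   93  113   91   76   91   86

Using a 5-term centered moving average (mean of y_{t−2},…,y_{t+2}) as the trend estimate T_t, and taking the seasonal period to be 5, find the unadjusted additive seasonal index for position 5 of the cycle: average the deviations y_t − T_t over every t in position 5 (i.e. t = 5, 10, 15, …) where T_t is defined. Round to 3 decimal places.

Season position 5 occurs at t = 5, 10, 15 (where T_t is defined).
t=5: T_5 = 109.80000; y_5 − T_5 = 107 − 109.80000 = -2.80000
t=10: T_10 = 102.80000; y_10 − T_10 = 100 − 102.80000 = -2.80000
t=15: T_15 = 95.80000; y_15 − T_15 = 93 − 95.80000 = -2.80000
Mean deviation: (-2.80000 + -2.80000 + -2.80000) / 3 = -2.800

-2.800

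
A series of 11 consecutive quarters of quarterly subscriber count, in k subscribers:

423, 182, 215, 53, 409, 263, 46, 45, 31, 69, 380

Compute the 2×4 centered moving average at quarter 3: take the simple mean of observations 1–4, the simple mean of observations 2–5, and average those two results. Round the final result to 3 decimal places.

Sum over 1–4: 423 + 182 + 215 + 53 = 873
Sum over 2–5: 182 + 215 + 53 + 409 = 859
CMA at t=3 = (873 + 859) / (2·4) = 1732 / 8 = 216.500

216.500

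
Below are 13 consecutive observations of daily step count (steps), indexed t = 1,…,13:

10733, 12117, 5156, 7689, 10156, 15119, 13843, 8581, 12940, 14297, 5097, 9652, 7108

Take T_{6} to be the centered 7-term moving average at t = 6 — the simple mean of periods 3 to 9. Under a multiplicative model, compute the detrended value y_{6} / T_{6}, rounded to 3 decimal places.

Trend T_6 = (5156 + 7689 + 10156 + 15119 + 13843 + 8581 + 12940) / 7 = 73484/7 = 10497.71429
Ratio to trend: 15119 / 10497.71429 = 1.440

1.440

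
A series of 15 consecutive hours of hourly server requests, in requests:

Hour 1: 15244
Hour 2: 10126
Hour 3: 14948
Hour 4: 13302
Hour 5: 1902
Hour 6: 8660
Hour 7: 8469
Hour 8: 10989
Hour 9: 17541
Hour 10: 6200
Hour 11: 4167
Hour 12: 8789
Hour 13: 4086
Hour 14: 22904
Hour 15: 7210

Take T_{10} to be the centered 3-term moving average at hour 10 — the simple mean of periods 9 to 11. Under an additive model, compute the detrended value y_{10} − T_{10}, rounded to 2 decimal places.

-3102.67

Trend T_10 = (17541 + 6200 + 4167) / 3 = 27908/3 = 9302.6667
Detrended value: 6200 − 9302.6667 = -3102.67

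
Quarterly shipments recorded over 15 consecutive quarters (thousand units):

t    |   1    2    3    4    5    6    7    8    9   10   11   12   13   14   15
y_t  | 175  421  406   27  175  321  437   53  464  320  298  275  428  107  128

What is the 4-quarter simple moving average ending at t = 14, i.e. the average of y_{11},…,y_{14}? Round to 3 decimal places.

Sum of periods 11–14: 298 + 275 + 428 + 107 = 1108
Divide by 4: 1108 / 4 = 277.000

277.000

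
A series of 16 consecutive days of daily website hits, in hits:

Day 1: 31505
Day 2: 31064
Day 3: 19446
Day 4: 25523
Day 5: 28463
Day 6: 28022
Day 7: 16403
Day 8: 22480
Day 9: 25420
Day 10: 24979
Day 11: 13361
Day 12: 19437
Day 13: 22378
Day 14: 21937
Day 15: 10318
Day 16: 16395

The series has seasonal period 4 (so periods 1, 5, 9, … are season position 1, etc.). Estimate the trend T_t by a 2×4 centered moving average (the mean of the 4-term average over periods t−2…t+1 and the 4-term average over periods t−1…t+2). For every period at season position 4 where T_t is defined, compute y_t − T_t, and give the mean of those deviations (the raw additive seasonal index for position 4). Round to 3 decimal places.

-221.042

Season position 4 occurs at t = 4, 8, 12 (where T_t is defined).
t=4: T_4 = 25743.75000; y_4 − T_4 = 25523 − 25743.75000 = -220.75000
t=8: T_8 = 22700.87500; y_8 − T_8 = 22480 − 22700.87500 = -220.87500
t=12: T_12 = 19658.50000; y_12 − T_12 = 19437 − 19658.50000 = -221.50000
Mean deviation: (-220.75000 + -220.87500 + -221.50000) / 3 = -221.042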